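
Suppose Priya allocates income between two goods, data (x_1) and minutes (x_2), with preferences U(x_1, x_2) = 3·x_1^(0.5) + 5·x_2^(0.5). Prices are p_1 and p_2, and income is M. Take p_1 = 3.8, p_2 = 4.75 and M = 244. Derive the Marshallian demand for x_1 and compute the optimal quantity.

MU_x_1 ∝ 3·x_1^(-0.5), MU_x_2 ∝ 5·x_2^(-0.5), so MRS = (3/5)·(x_2/x_1)^(0.5) = p_1/p_2.
Hence x_2/x_1 = ((5/3)·p_1/p_2)^(1/(0.5)), i.e. raised to the 2 power.
With the ratio pinned down, the budget gives x_1* = M/(p_1 + p_2·(x_2/x_1)) and x_2* = (x_2/x_1)·x_1*.
Numerically x_2/x_1 = 1.777778, so x_1* = 244/(3.8 + 4.75·1.777778) = 19.9274.

x_1* = 19.9274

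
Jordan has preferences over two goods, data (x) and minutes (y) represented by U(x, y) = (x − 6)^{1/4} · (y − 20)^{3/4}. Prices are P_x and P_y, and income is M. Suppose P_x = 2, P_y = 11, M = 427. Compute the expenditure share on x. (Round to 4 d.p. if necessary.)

This is Cobb-Douglas in (x−6, y−20): tangency gives 0.25·P_y·(y−20) = 0.75·P_x·(x−6).
Substituting into the budget: x* = 6 + 0.25·(M − 6·P_x − 20·P_y)/P_x, and y* = 20 + 0.75·(…)/P_y.
Discretionary income = 427 − 6·2 − 20·11 = 195; x* = 6 + 0.25·195/2 = 30.375; y* = 20 + 0.75·195/11 = 33.2955.
Expenditure on x: 2·30.375 = 60.75; share = 0.1423.

share on x = 0.1423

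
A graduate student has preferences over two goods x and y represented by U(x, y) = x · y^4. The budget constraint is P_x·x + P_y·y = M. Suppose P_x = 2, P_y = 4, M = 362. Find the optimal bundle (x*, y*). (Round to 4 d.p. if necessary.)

x* = 36.2, y* = 72.4

MU_x/MU_y = (y)/(4·x); tangency sets this equal to P_x/P_y.
So P_y·y = 4·P_x·x; combined with the budget, a share 0.2 of income goes to x.
Demand: x*(P_x,P_y,M) = 0.2·M/P_x and y* = 0.8·M/P_y.
At P_x=2, P_y=4, M=362: x* = 0.2·362/2 = 36.2, y* = 72.4.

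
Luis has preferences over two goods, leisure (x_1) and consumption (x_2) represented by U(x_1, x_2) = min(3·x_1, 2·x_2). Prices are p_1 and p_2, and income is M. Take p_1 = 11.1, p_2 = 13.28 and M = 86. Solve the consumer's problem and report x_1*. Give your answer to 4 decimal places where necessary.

x_1* = 2.7724

With perfect complements, no substitution: consume in ratio x_1:x_2 = 2:3.
Budget: p_1·x_1 + p_2·(3/2)·x_1 = M, so (2·p_1 + 3·p_2)·x_1 = 2·M.
Demand: x_1*(p_1,p_2,M) = 2·M/(2·p_1 + 3·p_2), x_2* = 3·M/(2·p_1 + 3·p_2).
Here 2·11.1 + 3·13.28 = 62.04, giving x_1* = 2.7724.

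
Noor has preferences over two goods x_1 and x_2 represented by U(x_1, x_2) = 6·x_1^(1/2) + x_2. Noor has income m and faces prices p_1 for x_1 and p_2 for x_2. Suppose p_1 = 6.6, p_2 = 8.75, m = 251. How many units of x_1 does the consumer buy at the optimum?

x_1* = 15.8187

MU_x_1 = 3/√x_1, MU_x_2 = 1. Tangency: 3/√x_1 = p_1/p_2.
Thus x_1* = (3·p_2/p_1)² — independent of m — with the rest of income spent on x_2.
Plugging in: x_1* = (3·8.75/6.6)² = 15.8187.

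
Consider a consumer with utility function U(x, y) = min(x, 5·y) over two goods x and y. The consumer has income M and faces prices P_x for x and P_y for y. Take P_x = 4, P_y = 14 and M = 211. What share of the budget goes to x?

share on x = 0.5882

With perfect complements, no substitution: consume in ratio x:y = 5:1.
Budget: P_x·x + P_y·(1/5)·x = M, so (5·P_x + P_y)·x = 5·M.
Demand: x*(P_x,P_y,M) = 5·M/(5·P_x + P_y), y* = M/(5·P_x + P_y).
Here 5·4 + 14 = 34, giving x* = 31.0294 and y* = 6.2059.
Expenditure on x: 4·31.0294 = 124.1176; share = 0.5882.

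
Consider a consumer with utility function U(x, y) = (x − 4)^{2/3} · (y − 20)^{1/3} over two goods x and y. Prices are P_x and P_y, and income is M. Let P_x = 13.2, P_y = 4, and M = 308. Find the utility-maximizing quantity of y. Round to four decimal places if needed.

y* = 34.6

This is Cobb-Douglas in (x−4, y−20): tangency gives 2/3·P_y·(y−20) = 1/3·P_x·(x−4).
Substituting into the budget: x* = 4 + 2/3·(M − 4·P_x − 20·P_y)/P_x, and y* = 20 + 1/3·(…)/P_y.
Discretionary income = 308 − 4·13.2 − 20·4 = 175.2; y* = 20 + 1/3·175.2/4 = 34.6.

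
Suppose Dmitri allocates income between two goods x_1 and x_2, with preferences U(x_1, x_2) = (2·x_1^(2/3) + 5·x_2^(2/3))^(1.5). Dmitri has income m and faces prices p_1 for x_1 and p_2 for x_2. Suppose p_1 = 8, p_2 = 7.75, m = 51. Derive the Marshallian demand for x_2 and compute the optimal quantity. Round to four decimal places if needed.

x_2* = 6.2078

From the CES first-order condition, (2/5)·(x_2/x_1)^(1/3) = p_1/p_2.
Solve for the ratio: x_2/x_1 = [(5/2)·p_1/p_2]^(3).
Substitute x_2 = (x_2/x_1)·x_1 into the budget: x_1* = m/(p_1 + p_2·(x_2/x_1)).
Numerically x_2/x_1 = 17.186399, so x_1* = 51/(8 + 7.75·17.186399) = 0.3612 and x_2* = 17.186399·0.3612 = 6.2078.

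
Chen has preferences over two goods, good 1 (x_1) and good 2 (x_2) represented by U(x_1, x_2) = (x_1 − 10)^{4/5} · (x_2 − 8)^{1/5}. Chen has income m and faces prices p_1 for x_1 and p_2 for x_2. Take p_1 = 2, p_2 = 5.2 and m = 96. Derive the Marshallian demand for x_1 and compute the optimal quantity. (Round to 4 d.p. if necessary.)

x_1* = 23.76

This is Cobb-Douglas in (x_1−10, x_2−8): tangency gives 0.8·p_2·(x_2−8) = 0.2·p_1·(x_1−10).
After buying the subsistence bundle (10, 8), a share 0.8 of the remaining income goes to x_1: x_1* = 10 + 0.8·(m − 10p_1 − 8p_2)/p_1.
Discretionary income = 96 − 10·2 − 8·5.2 = 34.4; x_1* = 10 + 0.8·34.4/2 = 23.76.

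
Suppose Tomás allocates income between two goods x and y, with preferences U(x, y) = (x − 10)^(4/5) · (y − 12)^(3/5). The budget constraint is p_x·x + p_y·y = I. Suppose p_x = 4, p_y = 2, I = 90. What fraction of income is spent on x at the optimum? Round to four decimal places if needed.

share on x = 0.6095

Substituting into the budget: x* = 10 + 4/7·(I − 10·p_x − 12·p_y)/p_x, and y* = 12 + 3/7·(…)/p_y.
Discretionary income = 90 − 10·4 − 12·2 = 26; x* = 10 + 4/7·26/4 = 13.7143; y* = 12 + 3/7·26/2 = 17.5714.
Expenditure on x: 4·13.7143 = 54.8571; share = 0.6095.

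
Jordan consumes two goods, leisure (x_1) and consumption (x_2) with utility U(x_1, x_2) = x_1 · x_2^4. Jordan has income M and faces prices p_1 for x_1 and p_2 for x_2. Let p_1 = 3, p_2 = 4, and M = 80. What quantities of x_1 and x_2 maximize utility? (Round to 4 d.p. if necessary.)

x_1* = 5.3333, x_2* = 16

Tangency: MRS = (1/4)·x_2/x_1 = p_1/p_2.
So p_2·x_2 = 4·p_1·x_1; combined with the budget, a share 0.2 of income goes to x_1.
Demand: x_1*(p_1,p_2,M) = 0.2·M/p_1 and x_2* = 0.8·M/p_2.
At p_1=3, p_2=4, M=80: x_1* = 0.2·80/3 = 5.3333, x_2* = 16.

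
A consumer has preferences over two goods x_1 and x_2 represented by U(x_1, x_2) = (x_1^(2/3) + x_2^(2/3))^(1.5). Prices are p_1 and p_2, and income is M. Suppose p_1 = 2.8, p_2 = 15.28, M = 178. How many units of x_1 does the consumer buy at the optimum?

MU_x_1 ∝ x_1^(-1/3), MU_x_2 ∝ x_2^(-1/3), so MRS = (x_2/x_1)^(1/3) = p_1/p_2.
Solve for the ratio: x_2/x_1 = [p_1/p_2]^(3).
With the ratio pinned down, the budget gives x_1* = M/(p_1 + p_2·(x_2/x_1)) and x_2* = (x_2/x_1)·x_1*.
Numerically x_2/x_1 = 0.006153, so x_1* = 178/(2.8 + 15.28·0.006153) = 61.5061.

x_1* = 61.5061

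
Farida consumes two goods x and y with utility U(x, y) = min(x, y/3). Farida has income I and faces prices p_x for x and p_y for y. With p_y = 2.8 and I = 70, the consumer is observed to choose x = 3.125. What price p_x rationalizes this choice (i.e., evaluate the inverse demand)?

Leontief preferences: the optimum is at the kink where x/1 = y/3, i.e. y = 3·x.
Budget: p_x·x + p_y·3·x = I, so (p_x + 3·p_y)·x = I.
Demand: x*(p_x,p_y,I) = I/(p_x + 3·p_y), y* = 3·I/(p_x + 3·p_y).
Set x* = 3.125 in the demand function and solve for p_x: p_x = 14.

p_x = 14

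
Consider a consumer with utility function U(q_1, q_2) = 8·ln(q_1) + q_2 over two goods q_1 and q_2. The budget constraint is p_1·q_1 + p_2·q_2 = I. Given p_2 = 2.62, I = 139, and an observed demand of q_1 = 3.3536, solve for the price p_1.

p_1 = 6.25

Set MRS = p_1/p_2: (8/q_1)/1 = p_1/p_2.
So q_1*(p_1,p_2) = 8·p_2/p_1, independent of income; and q_2* = (I − 8·p_2)/p_2.
Set q_1* = 3.3536 in the demand function and solve for p_1: p_1 = 6.25.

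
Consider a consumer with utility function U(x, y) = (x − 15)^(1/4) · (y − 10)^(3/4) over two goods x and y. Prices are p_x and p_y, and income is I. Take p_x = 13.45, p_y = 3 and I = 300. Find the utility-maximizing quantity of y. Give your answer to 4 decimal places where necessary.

y* = 27.0625

This is Cobb-Douglas in (x−15, y−10): tangency gives 0.25·p_y·(y−10) = 0.75·p_x·(x−15).
Substituting into the budget: x* = 15 + 0.25·(I − 15·p_x − 10·p_y)/p_x, and y* = 10 + 0.75·(…)/p_y.
Discretionary income = 300 − 15·13.45 − 10·3 = 68.25; y* = 10 + 0.75·68.25/3 = 27.0625.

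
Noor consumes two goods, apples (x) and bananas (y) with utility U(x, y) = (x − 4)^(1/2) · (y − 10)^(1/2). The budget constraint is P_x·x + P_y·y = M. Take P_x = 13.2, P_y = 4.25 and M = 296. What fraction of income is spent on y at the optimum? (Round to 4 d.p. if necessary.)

share on y = 0.4826

This is Cobb-Douglas in (x−4, y−10): tangency gives 0.5·P_y·(y−10) = 0.5·P_x·(x−4).
After buying the subsistence bundle (4, 10), a share 0.5 of the remaining income goes to x: x* = 4 + 0.5·(M − 4P_x − 10P_y)/P_x.
Discretionary income = 296 − 4·13.2 − 10·4.25 = 200.7; x* = 4 + 0.5·200.7/13.2 = 11.6023; y* = 10 + 0.5·200.7/4.25 = 33.6118.
Expenditure on y: 4.25·33.6118 = 142.85; share = 0.4826.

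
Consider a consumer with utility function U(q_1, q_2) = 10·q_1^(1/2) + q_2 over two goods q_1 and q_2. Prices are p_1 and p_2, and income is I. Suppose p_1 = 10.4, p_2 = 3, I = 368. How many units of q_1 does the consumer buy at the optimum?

Set MRS = p_1/p_2: 5·q_1^(−1/2) = p_1/p_2.
Thus q_1* = (5·p_2/p_1)² — independent of I — with the rest of income spent on q_2.
Plugging in: q_1* = (5·3/10.4)² = 2.0803.

q_1* = 2.0803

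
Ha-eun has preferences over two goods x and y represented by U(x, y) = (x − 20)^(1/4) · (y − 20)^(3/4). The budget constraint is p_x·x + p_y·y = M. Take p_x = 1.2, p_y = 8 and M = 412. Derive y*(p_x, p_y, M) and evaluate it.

Let x' = x−20, y' = y−20. MRS = (1/3)·y'/x' = p_x/p_y.
After buying the subsistence bundle (20, 20), a share 0.25 of the remaining income goes to x: x* = 20 + 0.25·(M − 20p_x − 20p_y)/p_x.
Discretionary income = 412 − 20·1.2 − 20·8 = 228; y* = 20 + 0.75·228/8 = 41.375.

y* = 41.375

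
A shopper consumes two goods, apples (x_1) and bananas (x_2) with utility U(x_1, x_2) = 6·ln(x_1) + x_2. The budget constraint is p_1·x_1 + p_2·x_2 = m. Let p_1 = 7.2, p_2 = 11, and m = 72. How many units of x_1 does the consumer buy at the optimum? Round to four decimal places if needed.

x_1* = 9.1667

Set MRS = p_1/p_2: (6/x_1)/1 = p_1/p_2.
So x_1*(p_1,p_2) = 6·p_2/p_1, independent of income; and x_2* = (m − 6·p_2)/p_2.
At the given prices: x_1* = 6·11/7.2 = 9.1667.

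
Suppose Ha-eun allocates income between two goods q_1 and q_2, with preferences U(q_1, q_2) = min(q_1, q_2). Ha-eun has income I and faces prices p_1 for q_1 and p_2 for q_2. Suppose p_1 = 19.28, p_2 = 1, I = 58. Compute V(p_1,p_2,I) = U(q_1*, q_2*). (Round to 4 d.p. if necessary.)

V = 2.86

Leontief preferences: the optimum is at the kink where q_1/1 = q_2/1, i.e. q_2 = q_1.
Budget: p_1·q_1 + p_2·q_1 = I, so (p_1 + p_2)·q_1 = I.
Demand: q_1*(p_1,p_2,I) = I/(p_1 + p_2), q_2* = I/(p_1 + p_2).
Here 19.28 + 1 = 20.28, giving q_1* = 2.86 and q_2* = 2.86.
Utility at the optimum: U(2.86, 2.86) = 2.86.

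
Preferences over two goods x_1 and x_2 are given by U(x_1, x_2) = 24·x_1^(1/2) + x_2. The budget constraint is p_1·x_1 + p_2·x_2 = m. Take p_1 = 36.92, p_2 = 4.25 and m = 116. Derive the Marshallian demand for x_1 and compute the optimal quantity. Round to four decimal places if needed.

x_1* = 1.9082

MU_x_1 = 12/√x_1, MU_x_2 = 1. Tangency: 12/√x_1 = p_1/p_2.
Thus x_1* = (12·p_2/p_1)² — independent of m — with the rest of income spent on x_2.
Plugging in: x_1* = (12·4.25/36.92)² = 1.9082.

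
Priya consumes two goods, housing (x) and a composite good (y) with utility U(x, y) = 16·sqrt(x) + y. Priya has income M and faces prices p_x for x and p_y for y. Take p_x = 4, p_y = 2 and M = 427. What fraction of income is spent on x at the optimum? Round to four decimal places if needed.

Utility is quasi-linear in y; the FOC for x is 8/√x = p_x/p_y.
Thus x* = (8·p_y/p_x)² — independent of M — with the rest of income spent on y.
Plugging in: x* = (8·2/4)² = 16, y* = 181.5.
Expenditure on x: 4·16 = 64; share = 0.1499.

share on x = 0.1499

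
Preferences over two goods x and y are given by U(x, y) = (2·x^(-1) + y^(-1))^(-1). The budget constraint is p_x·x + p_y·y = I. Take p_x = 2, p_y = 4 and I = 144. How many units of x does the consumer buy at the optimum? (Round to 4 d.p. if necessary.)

From the CES first-order condition, 2·(y/x)^(2) = p_x/p_y.
Solve for the ratio: y/x = [(1/2)·p_x/p_y]^(0.5).
Substitute y = (y/x)·x into the budget: x* = I/(p_x + p_y·(y/x)).
Numerically y/x = 0.5, so x* = 144/(2 + 4·0.5) = 36.

x* = 36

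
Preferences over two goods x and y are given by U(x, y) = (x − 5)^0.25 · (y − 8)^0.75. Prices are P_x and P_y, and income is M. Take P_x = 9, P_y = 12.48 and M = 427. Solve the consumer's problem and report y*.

This is Cobb-Douglas in (x−5, y−8): tangency gives 0.25·P_y·(y−8) = 0.75·P_x·(x−5).
Substituting into the budget: x* = 5 + 0.25·(M − 5·P_x − 8·P_y)/P_x, and y* = 8 + 0.75·(…)/P_y.
Discretionary income = 427 − 5·9 − 8·12.48 = 282.16; y* = 8 + 0.75·282.16/12.48 = 24.9567.

y* = 24.9567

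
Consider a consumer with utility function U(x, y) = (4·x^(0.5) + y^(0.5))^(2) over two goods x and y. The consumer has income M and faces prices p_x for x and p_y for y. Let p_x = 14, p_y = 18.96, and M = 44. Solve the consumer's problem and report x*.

x* = 3.0042

With the ratio pinned down, the budget gives x* = M/(p_x + p_y·(y/x)) and y* = (y/x)·x*.
Numerically y/x = 0.034077, so x* = 44/(14 + 18.96·0.034077) = 3.0042.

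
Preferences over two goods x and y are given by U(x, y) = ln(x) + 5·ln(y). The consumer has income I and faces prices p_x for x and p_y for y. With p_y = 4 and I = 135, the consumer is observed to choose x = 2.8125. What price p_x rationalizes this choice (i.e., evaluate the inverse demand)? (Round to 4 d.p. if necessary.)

p_x = 8

The MRS is (1/5)·y/x. Set MRS = p_x/p_y.
Rearranging, p_y·y = 5·p_x·x. Substituting into the budget gives p_x·x·(1 + 5) = I.
Demand: x*(p_x,p_y,I) = 1/6·I/p_x and y* = 5/6·I/p_y.
Set x* = 2.8125 in the demand function and solve for p_x: p_x = 8.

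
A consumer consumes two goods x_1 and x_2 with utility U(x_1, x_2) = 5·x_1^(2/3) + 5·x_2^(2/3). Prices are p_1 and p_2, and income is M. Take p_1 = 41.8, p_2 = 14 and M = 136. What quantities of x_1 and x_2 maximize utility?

MU_x_1 ∝ 5·x_1^(-1/3), MU_x_2 ∝ 5·x_2^(-1/3), so MRS = (x_2/x_1)^(1/3) = p_1/p_2.
Hence x_2/x_1 = (p_1/p_2)^(1/(1/3)), i.e. raised to the 3 power.
With the ratio pinned down, the budget gives x_1* = M/(p_1 + p_2·(x_2/x_1)) and x_2* = (x_2/x_1)·x_1*.
Numerically x_2/x_1 = 26.61612, so x_1* = 136/(41.8 + 14·26.61612) = 0.3282 and x_2* = 26.61612·0.3282 = 8.7345.

x_1* = 0.3282, x_2* = 8.7345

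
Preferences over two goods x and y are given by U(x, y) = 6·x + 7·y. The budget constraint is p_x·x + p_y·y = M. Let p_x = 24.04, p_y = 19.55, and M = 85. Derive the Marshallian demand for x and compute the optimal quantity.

x* = 0

Perfect substitutes: compare marginal utility per dollar. 6/p_x vs 7/p_y → 0.2496 vs 0.3581.
y gives more utility per dollar, so spend all income on y: y* = M/p_y, x* = 0.
Numerically: x* = 0, y* = 4.3478.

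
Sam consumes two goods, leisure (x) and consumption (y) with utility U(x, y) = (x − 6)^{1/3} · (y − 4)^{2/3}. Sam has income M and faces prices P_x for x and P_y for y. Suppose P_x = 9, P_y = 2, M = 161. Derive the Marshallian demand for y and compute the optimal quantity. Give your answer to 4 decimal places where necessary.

y* = 37

Discretionary income = 161 − 6·9 − 4·2 = 99; y* = 4 + 2/3·99/2 = 37.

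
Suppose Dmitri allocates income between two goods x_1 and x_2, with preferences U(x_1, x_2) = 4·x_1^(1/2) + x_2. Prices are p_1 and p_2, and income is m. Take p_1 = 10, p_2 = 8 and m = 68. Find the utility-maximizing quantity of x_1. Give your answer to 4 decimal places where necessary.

MU_x_1 = 2/√x_1, MU_x_2 = 1. Tangency: 2/√x_1 = p_1/p_2.
Solve: √x_1 = 2·p_2/p_1, so x_1*(p_1,p_2) = (2·p_2/p_1)², and x_2* = (m − p_1·x_1*)/p_2.
Plugging in: x_1* = (2·8/10)² = 2.56.

x_1* = 2.56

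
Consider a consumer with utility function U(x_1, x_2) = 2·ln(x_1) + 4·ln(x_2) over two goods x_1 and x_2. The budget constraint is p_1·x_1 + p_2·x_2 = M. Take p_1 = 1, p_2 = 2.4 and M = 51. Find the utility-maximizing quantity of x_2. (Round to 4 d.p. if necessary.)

Tangency: MRS = (1/2)·x_2/x_1 = p_1/p_2.
Rearranging, p_2·x_2 = 2·p_1·x_1. Substituting into the budget gives p_1·x_1·(1 + 2) = M.
Demand: x_1*(p_1,p_2,M) = 1/3·M/p_1 and x_2* = 2/3·M/p_2.
At p_1=1, p_2=2.4, M=51: x_2* = 2/3·51/2.4 = 14.1667.

x_2* = 14.1667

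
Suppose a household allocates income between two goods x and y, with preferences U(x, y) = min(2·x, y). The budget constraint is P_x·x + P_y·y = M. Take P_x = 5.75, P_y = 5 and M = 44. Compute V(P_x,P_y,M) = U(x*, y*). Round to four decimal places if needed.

V = 5.5873

Leontief preferences: the optimum is at the kink where x/1 = y/2, i.e. y = 2·x.
Budget: P_x·x + P_y·2·x = M, so (P_x + 2·P_y)·x = M.
Demand: x*(P_x,P_y,M) = M/(P_x + 2·P_y), y* = 2·M/(P_x + 2·P_y).
Here 5.75 + 2·5 = 15.75, giving x* = 2.7937 and y* = 5.5873.
Utility at the optimum: U(2.7937, 5.5873) = 5.5873.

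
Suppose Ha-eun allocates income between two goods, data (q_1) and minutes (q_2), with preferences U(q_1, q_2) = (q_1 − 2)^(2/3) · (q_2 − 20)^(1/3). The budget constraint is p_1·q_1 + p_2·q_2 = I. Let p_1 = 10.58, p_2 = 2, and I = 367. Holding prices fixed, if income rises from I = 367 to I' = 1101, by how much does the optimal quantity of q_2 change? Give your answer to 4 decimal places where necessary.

Δq_2* = 122.3333

This is Cobb-Douglas in (q_1−2, q_2−20): tangency gives 2/3·p_2·(q_2−20) = 1/3·p_1·(q_1−2).
Substituting into the budget: q_1* = 2 + 2/3·(I − 2·p_1 − 20·p_2)/p_1, and q_2* = 20 + 1/3·(…)/p_2.
Discretionary income = 367 − 2·10.58 − 20·2 = 305.84; q_2* = 20 + 1/3·305.84/2 = 70.9733.
At I' = 1101: q_2* = 193.3067. Change: 193.3067 − 70.9733 = 122.3333.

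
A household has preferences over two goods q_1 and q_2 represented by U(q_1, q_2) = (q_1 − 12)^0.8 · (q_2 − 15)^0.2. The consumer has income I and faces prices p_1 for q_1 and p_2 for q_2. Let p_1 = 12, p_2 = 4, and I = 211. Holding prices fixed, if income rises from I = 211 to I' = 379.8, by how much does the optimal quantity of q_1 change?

Δq_1* = 11.2533

This is Cobb-Douglas in (q_1−12, q_2−15): tangency gives 0.8·p_2·(q_2−15) = 0.2·p_1·(q_1−12).
After buying the subsistence bundle (12, 15), a share 0.8 of the remaining income goes to q_1: q_1* = 12 + 0.8·(I − 12p_1 − 15p_2)/p_1.
Discretionary income = 211 − 12·12 − 15·4 = 7; q_1* = 12 + 0.8·7/12 = 12.4667.
At I' = 379.8: q_1* = 23.72. Change: 23.72 − 12.4667 = 11.2533.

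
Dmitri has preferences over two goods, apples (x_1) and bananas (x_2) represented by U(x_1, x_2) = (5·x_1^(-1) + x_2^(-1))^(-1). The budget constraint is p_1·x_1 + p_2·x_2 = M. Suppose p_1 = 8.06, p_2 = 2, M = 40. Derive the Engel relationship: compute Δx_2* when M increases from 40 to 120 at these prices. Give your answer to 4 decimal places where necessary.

From the CES first-order condition, 5·(x_2/x_1)^(2) = p_1/p_2.
Solve for the ratio: x_2/x_1 = [(1/5)·p_1/p_2]^(0.5).
With the ratio pinned down, the budget gives x_1* = M/(p_1 + p_2·(x_2/x_1)) and x_2* = (x_2/x_1)·x_1*.
Numerically x_2/x_1 = 0.897775, so x_1* = 40/(8.06 + 2·0.897775) = 4.0586 and x_2* = 0.897775·4.0586 = 3.6437.
At M' = 120: x_2* = 10.9312. Change: 10.9312 − 3.6437 = 7.2875.

Δx_2* = 7.2875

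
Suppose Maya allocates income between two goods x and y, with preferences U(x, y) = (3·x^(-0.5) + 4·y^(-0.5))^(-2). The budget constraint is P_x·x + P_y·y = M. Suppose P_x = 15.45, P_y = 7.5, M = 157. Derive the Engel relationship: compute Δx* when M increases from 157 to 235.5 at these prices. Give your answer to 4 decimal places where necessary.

Δx* = 2.6028

MRS = MU_x/MU_y = (3/4)·(y/x)^(1.5). Set equal to P_x/P_y.
Solve for the ratio: y/x = [(4/3)·P_x/P_y]^(2/3).
With the ratio pinned down, the budget gives x* = M/(P_x + P_y·(y/x)) and y* = (y/x)·x*.
Numerically y/x = 1.96127, so x* = 157/(15.45 + 7.5·1.96127) = 5.2057.
At M' = 235.5: x* = 7.8085. Change: 7.8085 − 5.2057 = 2.6028.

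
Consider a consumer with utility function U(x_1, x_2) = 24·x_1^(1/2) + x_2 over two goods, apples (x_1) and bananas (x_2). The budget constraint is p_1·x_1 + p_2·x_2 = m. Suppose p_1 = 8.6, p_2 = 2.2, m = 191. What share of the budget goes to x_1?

Set MRS = p_1/p_2: 12·x_1^(−1/2) = p_1/p_2.
Solve: √x_1 = 12·p_2/p_1, so x_1*(p_1,p_2) = (12·p_2/p_1)², and x_2* = (m − p_1·x_1*)/p_2.
Plugging in: x_1* = (12·2.2/8.6)² = 9.4235, x_2* = 49.981.
Expenditure on x_1: 8.6·9.4235 = 81.0419; share = 0.4243.

share on x_1 = 0.4243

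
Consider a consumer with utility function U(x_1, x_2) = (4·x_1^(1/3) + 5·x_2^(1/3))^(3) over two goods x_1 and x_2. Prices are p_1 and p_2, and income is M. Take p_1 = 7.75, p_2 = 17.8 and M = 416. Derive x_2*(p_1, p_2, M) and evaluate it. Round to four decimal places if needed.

x_2* = 11.2122

MU_x_1 ∝ 4·x_1^(-2/3), MU_x_2 ∝ 5·x_2^(-2/3), so MRS = (4/5)·(x_2/x_1)^(2/3) = p_1/p_2.
Hence x_2/x_1 = ((5/4)·p_1/p_2)^(1/(2/3)), i.e. raised to the 1.5 power.
Substitute x_2 = (x_2/x_1)·x_1 into the budget: x_1* = M/(p_1 + p_2·(x_2/x_1)).
Numerically x_2/x_1 = 0.401502, so x_1* = 416/(7.75 + 17.8·0.401502) = 27.9256 and x_2* = 0.401502·27.9256 = 11.2122.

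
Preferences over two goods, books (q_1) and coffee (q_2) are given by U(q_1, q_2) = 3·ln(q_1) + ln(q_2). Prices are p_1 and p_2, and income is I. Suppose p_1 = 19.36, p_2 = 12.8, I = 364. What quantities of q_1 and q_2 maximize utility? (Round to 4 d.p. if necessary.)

q_1* = 14.1012, q_2* = 7.1094

Tangency: MRS = 3·q_2/q_1 = p_1/p_2.
Rearranging, p_2·q_2 = (1/3)·p_1·q_1. Substituting into the budget gives p_1·q_1·(1 + (1/3)) = I.
Demand: q_1*(p_1,p_2,I) = 0.75·I/p_1 and q_2* = 0.25·I/p_2.
At p_1=19.36, p_2=12.8, I=364: q_1* = 0.75·364/19.36 = 14.1012, q_2* = 7.1094.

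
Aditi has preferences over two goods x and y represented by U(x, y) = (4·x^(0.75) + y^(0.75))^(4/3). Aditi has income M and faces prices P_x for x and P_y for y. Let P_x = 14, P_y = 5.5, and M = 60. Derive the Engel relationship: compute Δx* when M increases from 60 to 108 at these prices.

Numerically y/x = 0.163992, so x* = 60/(14 + 5.5·0.163992) = 4.0263.
At M' = 108: x* = 7.2474. Change: 7.2474 − 4.0263 = 3.2211.

Δx* = 3.2211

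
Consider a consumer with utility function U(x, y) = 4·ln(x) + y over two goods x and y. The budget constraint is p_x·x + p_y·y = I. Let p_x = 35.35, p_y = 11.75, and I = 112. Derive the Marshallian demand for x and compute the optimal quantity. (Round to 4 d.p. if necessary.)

x* = 1.3296

MU_x = 4/x, MU_y = 1. Tangency: 4/x = p_x/p_y.
So x*(p_x,p_y) = 4·p_y/p_x, independent of income; and y* = (I − 4·p_y)/p_y.
At the given prices: x* = 4·11.75/35.35 = 1.3296.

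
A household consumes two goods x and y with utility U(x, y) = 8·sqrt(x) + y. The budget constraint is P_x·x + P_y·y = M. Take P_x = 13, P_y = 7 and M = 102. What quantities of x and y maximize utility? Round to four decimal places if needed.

x* = 4.6391, y* = 5.956

MU_x = 4/√x, MU_y = 1. Tangency: 4/√x = P_x/P_y.
Solve: √x = 4·P_y/P_x, so x*(P_x,P_y) = (4·P_y/P_x)², and y* = (M − P_x·x*)/P_y.
Plugging in: x* = (4·7/13)² = 4.6391, y* = 5.956.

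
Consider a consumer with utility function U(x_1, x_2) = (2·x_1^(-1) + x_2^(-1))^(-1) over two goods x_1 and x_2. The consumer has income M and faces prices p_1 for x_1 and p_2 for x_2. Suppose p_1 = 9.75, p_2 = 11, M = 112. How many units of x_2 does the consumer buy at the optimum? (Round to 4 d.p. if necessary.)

x_2* = 4.3672

MU_x_1 ∝ 2·x_1^(-2), MU_x_2 ∝ x_2^(-2), so MRS = 2·(x_2/x_1)^(2) = p_1/p_2.
Solve for the ratio: x_2/x_1 = [(1/2)·p_1/p_2]^(0.5).
Substitute x_2 = (x_2/x_1)·x_1 into the budget: x_1* = M/(p_1 + p_2·(x_2/x_1)).
Numerically x_2/x_1 = 0.665719, so x_1* = 112/(9.75 + 11·0.665719) = 6.5601 and x_2* = 0.665719·6.5601 = 4.3672.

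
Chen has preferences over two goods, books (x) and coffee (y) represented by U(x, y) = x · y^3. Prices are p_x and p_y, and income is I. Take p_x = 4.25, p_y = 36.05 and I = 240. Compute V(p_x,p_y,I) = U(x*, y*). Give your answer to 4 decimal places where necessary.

V = 1757.3733

MU_x/MU_y = (y)/(3·x); tangency sets this equal to p_x/p_y.
So p_y·y = 3·p_x·x; combined with the budget, a share 0.25 of income goes to x.
Demand: x*(p_x,p_y,I) = 0.25·I/p_x and y* = 0.75·I/p_y.
At p_x=4.25, p_y=36.05, I=240: x* = 0.25·240/4.25 = 14.1176, y* = 4.9931.
Utility at the optimum: U(14.1176, 4.9931) = 1757.3733.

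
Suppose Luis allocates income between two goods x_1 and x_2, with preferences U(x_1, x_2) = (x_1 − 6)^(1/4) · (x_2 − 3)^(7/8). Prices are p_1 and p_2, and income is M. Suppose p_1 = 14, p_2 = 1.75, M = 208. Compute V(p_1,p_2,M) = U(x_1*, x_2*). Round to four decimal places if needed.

V = 37.6676

This is Cobb-Douglas in (x_1−6, x_2−3): tangency gives 0.25·p_2·(x_2−3) = 0.875·p_1·(x_1−6).
After buying the subsistence bundle (6, 3), a share 2/9 of the remaining income goes to x_1: x_1* = 6 + 2/9·(M − 6p_1 − 3p_2)/p_1.
Discretionary income = 208 − 6·14 − 3·1.75 = 118.75; x_1* = 6 + 2/9·118.75/14 = 7.8849; x_2* = 3 + 7/9·118.75/1.75 = 55.7778.
Utility at the optimum: U(7.8849, 55.7778) = 37.6676.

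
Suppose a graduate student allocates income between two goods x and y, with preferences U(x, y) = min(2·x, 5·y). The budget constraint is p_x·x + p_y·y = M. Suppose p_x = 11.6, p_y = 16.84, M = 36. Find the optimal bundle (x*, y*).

x* = 1.9634, y* = 0.7853

With perfect complements, no substitution: consume in ratio x:y = 5:2.
Budget: p_x·x + p_y·(2/5)·x = M, so (5·p_x + 2·p_y)·x = 5·M.
Demand: x*(p_x,p_y,M) = 5·M/(5·p_x + 2·p_y), y* = 2·M/(5·p_x + 2·p_y).
Here 5·11.6 + 2·16.84 = 91.68, giving x* = 1.9634 and y* = 0.7853.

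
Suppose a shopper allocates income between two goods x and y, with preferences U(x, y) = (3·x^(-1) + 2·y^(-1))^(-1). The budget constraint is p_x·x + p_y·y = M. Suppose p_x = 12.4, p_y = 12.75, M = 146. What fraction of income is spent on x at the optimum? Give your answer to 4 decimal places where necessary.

MRS = MU_x/MU_y = (3/2)·(y/x)^(2). Set equal to p_x/p_y.
Solve for the ratio: y/x = [(2/3)·p_x/p_y]^(0.5).
Substitute y = (y/x)·x into the budget: x* = M/(p_x + p_y·(y/x)).
Numerically y/x = 0.805212, so x* = 146/(12.4 + 12.75·0.805212) = 6.4412 and y* = 0.805212·6.4412 = 5.1866.
Expenditure on x: 12.4·6.4412 = 79.8714; share = 0.5471.

share on x = 0.5471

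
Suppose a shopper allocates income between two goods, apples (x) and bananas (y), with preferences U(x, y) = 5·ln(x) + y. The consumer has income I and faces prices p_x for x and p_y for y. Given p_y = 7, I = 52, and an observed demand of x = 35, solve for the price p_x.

Set MRS = p_x/p_y: (5/x)/1 = p_x/p_y.
So x*(p_x,p_y) = 5·p_y/p_x, independent of income; and y* = (I − 5·p_y)/p_y.
Set x* = 35 in the demand function and solve for p_x: p_x = 1.

p_x = 1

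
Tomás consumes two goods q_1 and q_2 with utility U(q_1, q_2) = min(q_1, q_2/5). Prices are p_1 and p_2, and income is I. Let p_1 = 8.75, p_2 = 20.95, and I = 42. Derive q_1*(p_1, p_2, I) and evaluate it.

q_1* = 0.37

With perfect complements, no substitution: consume in ratio q_1:q_2 = 1:5.
Budget: p_1·q_1 + p_2·5·q_1 = I, so (p_1 + 5·p_2)·q_1 = I.
Demand: q_1*(p_1,p_2,I) = I/(p_1 + 5·p_2), q_2* = 5·I/(p_1 + 5·p_2).
Here 8.75 + 5·20.95 = 113.5, giving q_1* = 0.37.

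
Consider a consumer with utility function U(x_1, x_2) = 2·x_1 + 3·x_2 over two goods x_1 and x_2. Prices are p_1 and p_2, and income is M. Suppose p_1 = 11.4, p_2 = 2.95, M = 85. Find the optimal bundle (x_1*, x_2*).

x_1* = 0, x_2* = 28.8136

Linear utility — the consumer picks whichever good has higher MU/price: 2/11.4 = 0.1754 vs 3/2.95 = 1.0169.
x_2 gives more utility per dollar, so spend all income on x_2: x_2* = M/p_2, x_1* = 0.
Numerically: x_1* = 0, x_2* = 28.8136.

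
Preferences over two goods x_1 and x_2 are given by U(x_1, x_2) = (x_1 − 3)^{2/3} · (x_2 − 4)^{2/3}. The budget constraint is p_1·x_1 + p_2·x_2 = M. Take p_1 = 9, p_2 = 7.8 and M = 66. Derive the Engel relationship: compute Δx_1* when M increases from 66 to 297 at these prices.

Let x_1' = x_1−3, x_2' = x_2−4. MRS = x_2'/x_1' = p_1/p_2.
Substituting into the budget: x_1* = 3 + 0.5·(M − 3·p_1 − 4·p_2)/p_1, and x_2* = 4 + 0.5·(…)/p_2.
Discretionary income = 66 − 3·9 − 4·7.8 = 7.8; x_1* = 3 + 0.5·7.8/9 = 3.4333.
At M' = 297: x_1* = 16.2667. Change: 16.2667 − 3.4333 = 12.8333.

Δx_1* = 12.8333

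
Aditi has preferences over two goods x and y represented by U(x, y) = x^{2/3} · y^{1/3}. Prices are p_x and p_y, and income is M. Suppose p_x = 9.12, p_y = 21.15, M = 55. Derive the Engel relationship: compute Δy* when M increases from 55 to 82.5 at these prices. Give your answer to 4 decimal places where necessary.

Δy* = 0.4334

MU_x/MU_y = (2/3·y)/(1/3·x); tangency sets this equal to p_x/p_y.
Rearranging, p_y·y = (1/2)·p_x·x. Substituting into the budget gives p_x·x·(1 + (1/2)) = M.
Demand: x*(p_x,p_y,M) = 2/3·M/p_x and y* = 1/3·M/p_y.
At p_x=9.12, p_y=21.15, M=55: y* = 1/3·55/21.15 = 0.8668.
At M' = 82.5: y* = 1.3002. Change: 1.3002 − 0.8668 = 0.4334.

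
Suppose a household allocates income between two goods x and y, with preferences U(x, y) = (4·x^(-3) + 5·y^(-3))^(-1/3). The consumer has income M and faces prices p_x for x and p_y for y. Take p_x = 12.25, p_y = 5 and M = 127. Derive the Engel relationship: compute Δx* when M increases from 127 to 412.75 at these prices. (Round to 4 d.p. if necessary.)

Δx* = 15.1476

With the ratio pinned down, the budget gives x* = M/(p_x + p_y·(y/x)) and y* = (y/x)·x*.
Numerically y/x = 1.322876, so x* = 127/(12.25 + 5·1.322876) = 6.7323.
At M' = 412.75: x* = 21.8799. Change: 21.8799 − 6.7323 = 15.1476.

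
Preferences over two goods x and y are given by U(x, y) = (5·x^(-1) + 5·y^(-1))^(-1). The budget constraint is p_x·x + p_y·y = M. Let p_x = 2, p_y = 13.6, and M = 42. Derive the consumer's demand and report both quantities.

x* = 5.8209, y* = 2.2322

MRS = MU_x/MU_y = (y/x)^(2). Set equal to p_x/p_y.
Solve for the ratio: y/x = [p_x/p_y]^(0.5).
Substitute y = (y/x)·x into the budget: x* = M/(p_x + p_y·(y/x)).
Numerically y/x = 0.383482, so x* = 42/(2 + 13.6·0.383482) = 5.8209 and y* = 0.383482·5.8209 = 2.2322.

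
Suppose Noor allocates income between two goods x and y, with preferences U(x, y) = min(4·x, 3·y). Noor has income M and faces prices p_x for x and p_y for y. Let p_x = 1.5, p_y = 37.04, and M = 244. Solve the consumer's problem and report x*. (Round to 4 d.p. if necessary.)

x* = 4.795

With perfect complements, no substitution: consume in ratio x:y = 3:4.
Budget: p_x·x + p_y·(4/3)·x = M, so (3·p_x + 4·p_y)·x = 3·M.
Demand: x*(p_x,p_y,M) = 3·M/(3·p_x + 4·p_y), y* = 4·M/(3·p_x + 4·p_y).
Here 3·1.5 + 4·37.04 = 152.66, giving x* = 4.795.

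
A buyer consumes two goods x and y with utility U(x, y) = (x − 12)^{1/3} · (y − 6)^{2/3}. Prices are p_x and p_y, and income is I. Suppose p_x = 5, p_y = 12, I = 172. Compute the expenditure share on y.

share on y = 0.5736

Let x' = x−12, y' = y−6. MRS = (1/2)·y'/x' = p_x/p_y.
Substituting into the budget: x* = 12 + 1/3·(I − 12·p_x − 6·p_y)/p_x, and y* = 6 + 2/3·(…)/p_y.
Discretionary income = 172 − 12·5 − 6·12 = 40; x* = 12 + 1/3·40/5 = 14.6667; y* = 6 + 2/3·40/12 = 8.2222.
Expenditure on y: 12·8.2222 = 98.6667; share = 0.5736.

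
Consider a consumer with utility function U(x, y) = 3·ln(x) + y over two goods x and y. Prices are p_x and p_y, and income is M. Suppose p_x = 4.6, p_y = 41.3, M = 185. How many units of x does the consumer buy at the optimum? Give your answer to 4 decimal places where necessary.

MU_x = 3/x, MU_y = 1. Tangency: 3/x = p_x/p_y.
So x*(p_x,p_y) = 3·p_y/p_x, independent of income; and y* = (M − 3·p_y)/p_y.
At the given prices: x* = 3·41.3/4.6 = 26.9348.

x* = 26.9348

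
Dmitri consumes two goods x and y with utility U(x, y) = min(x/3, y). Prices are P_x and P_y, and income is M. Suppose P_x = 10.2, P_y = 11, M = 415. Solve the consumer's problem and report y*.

y* = 9.976

Leontief preferences: the optimum is at the kink where x/3 = y/1, i.e. y = (1/3)·x.
Budget: P_x·x + P_y·(1/3)·x = M, so (3·P_x + P_y)·x = 3·M.
Demand: x*(P_x,P_y,M) = 3·M/(3·P_x + P_y), y* = M/(3·P_x + P_y).
Here 3·10.2 + 11 = 41.6, giving y* = 9.976.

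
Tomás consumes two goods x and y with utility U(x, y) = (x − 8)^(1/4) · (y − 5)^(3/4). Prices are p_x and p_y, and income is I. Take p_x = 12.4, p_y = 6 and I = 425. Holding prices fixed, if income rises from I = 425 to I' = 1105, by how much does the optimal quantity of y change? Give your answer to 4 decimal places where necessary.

This is Cobb-Douglas in (x−8, y−5): tangency gives 0.25·p_y·(y−5) = 0.75·p_x·(x−8).
Substituting into the budget: x* = 8 + 0.25·(I − 8·p_x − 5·p_y)/p_x, and y* = 5 + 0.75·(…)/p_y.
Discretionary income = 425 − 8·12.4 − 5·6 = 295.8; y* = 5 + 0.75·295.8/6 = 41.975.
At I' = 1105: y* = 126.975. Change: 126.975 − 41.975 = 85.

Δy* = 85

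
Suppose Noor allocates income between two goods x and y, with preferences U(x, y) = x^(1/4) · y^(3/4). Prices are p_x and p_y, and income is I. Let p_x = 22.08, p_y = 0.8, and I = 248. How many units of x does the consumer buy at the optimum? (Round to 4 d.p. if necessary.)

MU_x/MU_y = (0.25·y)/(0.75·x); tangency sets this equal to p_x/p_y.
So 0.25·p_y·y = 0.75·p_x·x; combined with the budget, a share 0.25 of income goes to x.
Demand: x*(p_x,p_y,I) = 0.25·I/p_x and y* = 0.75·I/p_y.
At p_x=22.08, p_y=0.8, I=248: x* = 0.25·248/22.08 = 2.808.

x* = 2.808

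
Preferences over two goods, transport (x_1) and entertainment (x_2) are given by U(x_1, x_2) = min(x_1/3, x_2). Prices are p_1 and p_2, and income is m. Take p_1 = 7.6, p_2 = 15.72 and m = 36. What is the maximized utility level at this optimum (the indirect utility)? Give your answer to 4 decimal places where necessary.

V = 0.9346

Here 3·7.6 + 15.72 = 38.52, giving x_1* = 2.8037 and x_2* = 0.9346.
Utility at the optimum: U(2.8037, 0.9346) = 0.9346.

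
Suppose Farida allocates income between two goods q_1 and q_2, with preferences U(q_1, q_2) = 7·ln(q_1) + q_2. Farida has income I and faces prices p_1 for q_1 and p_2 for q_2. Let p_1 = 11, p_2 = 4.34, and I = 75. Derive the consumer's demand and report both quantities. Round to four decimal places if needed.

MU_q_1 = 7/q_1, MU_q_2 = 1. Tangency: 7/q_1 = p_1/p_2.
So q_1*(p_1,p_2) = 7·p_2/p_1, independent of income; and q_2* = (I − 7·p_2)/p_2.
At the given prices: q_1* = 7·4.34/11 = 2.7618, and q_2* = 10.2811.

q_1* = 2.7618, q_2* = 10.2811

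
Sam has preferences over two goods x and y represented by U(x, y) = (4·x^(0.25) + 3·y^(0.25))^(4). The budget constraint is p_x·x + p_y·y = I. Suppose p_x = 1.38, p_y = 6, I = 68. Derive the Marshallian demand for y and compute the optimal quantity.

MU_x ∝ 4·x^(-0.75), MU_y ∝ 3·y^(-0.75), so MRS = (4/3)·(y/x)^(0.75) = p_x/p_y.
Hence y/x = ((3/4)·p_x/p_y)^(1/(0.75)), i.e. raised to the 4/3 power.
Substitute y = (y/x)·x into the budget: x* = I/(p_x + p_y·(y/x)).
Numerically y/x = 0.096025, so x* = 68/(1.38 + 6·0.096025) = 34.7621 and y* = 0.096025·34.7621 = 3.338.

y* = 3.338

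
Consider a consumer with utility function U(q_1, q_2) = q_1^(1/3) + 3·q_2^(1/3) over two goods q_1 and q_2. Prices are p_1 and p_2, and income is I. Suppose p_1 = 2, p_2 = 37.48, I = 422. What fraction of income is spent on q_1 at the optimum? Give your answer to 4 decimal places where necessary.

MU_q_1 ∝ q_1^(-2/3), MU_q_2 ∝ 3·q_2^(-2/3), so MRS = (1/3)·(q_2/q_1)^(2/3) = p_1/p_2.
Solve for the ratio: q_2/q_1 = [3·p_1/p_2]^(1.5).
Substitute q_2 = (q_2/q_1)·q_1 into the budget: q_1* = I/(p_1 + p_2·(q_2/q_1)).
Numerically q_2/q_1 = 0.064051, so q_1* = 422/(2 + 37.48·0.064051) = 95.8951 and q_2* = 0.064051·95.8951 = 6.1422.
Expenditure on q_1: 2·95.8951 = 191.7903; share = 0.4545.

share on q_1 = 0.4545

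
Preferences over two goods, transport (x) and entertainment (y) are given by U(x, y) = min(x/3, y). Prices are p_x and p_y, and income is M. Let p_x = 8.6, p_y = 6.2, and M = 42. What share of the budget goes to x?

share on x = 0.8062

Leontief preferences: the optimum is at the kink where x/3 = y/1, i.e. y = (1/3)·x.
Budget: p_x·x + p_y·(1/3)·x = M, so (3·p_x + p_y)·x = 3·M.
Demand: x*(p_x,p_y,M) = 3·M/(3·p_x + p_y), y* = M/(3·p_x + p_y).
Here 3·8.6 + 6.2 = 32, giving x* = 3.9375 and y* = 1.3125.
Expenditure on x: 8.6·3.9375 = 33.8625; share = 0.8062.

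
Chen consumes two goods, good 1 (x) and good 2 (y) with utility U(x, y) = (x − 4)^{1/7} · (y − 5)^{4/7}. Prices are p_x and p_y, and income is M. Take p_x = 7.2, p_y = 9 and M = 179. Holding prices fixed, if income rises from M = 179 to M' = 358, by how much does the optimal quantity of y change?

Δy* = 15.9111

MRS = (1/4)·(y−5)/(x−4). Tangency with p_x/p_y gives y−5 = 4·(p_x/p_y)·(x−4).
Substituting into the budget: x* = 4 + 0.2·(M − 4·p_x − 5·p_y)/p_x, and y* = 5 + 0.8·(…)/p_y.
Discretionary income = 179 − 4·7.2 − 5·9 = 105.2; y* = 5 + 0.8·105.2/9 = 14.3511.
At M' = 358: y* = 30.2622. Change: 30.2622 − 14.3511 = 15.9111.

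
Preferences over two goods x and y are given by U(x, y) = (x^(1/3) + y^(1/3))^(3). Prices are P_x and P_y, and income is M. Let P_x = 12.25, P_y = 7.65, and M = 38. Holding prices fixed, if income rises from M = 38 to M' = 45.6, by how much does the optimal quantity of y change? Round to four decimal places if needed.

Δy* = 0.5549

From the CES first-order condition, (y/x)^(2/3) = P_x/P_y.
Hence y/x = (P_x/P_y)^(1/(2/3)), i.e. raised to the 1.5 power.
With the ratio pinned down, the budget gives x* = M/(P_x + P_y·(y/x)) and y* = (y/x)·x*.
Numerically y/x = 2.026338, so x* = 38/(12.25 + 7.65·2.026338) = 1.3693 and y* = 2.026338·1.3693 = 2.7747.
At M' = 45.6: y* = 3.3296. Change: 3.3296 − 2.7747 = 0.5549.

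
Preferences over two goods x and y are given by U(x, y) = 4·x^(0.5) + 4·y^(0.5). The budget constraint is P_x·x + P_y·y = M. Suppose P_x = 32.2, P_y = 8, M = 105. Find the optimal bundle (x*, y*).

MU_x ∝ 4·x^(-0.5), MU_y ∝ 4·y^(-0.5), so MRS = (y/x)^(0.5) = P_x/P_y.
Hence y/x = (P_x/P_y)^(1/(0.5)), i.e. raised to the 2 power.
Substitute y = (y/x)·x into the budget: x* = M/(P_x + P_y·(y/x)).
Numerically y/x = 16.200625, so x* = 105/(32.2 + 8·16.200625) = 0.6489 and y* = 16.200625·0.6489 = 10.5131.

x* = 0.6489, y* = 10.5131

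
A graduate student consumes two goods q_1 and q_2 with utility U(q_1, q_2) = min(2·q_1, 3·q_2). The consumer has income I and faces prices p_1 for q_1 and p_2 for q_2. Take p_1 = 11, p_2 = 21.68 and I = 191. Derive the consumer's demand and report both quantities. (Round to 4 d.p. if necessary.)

With perfect complements, no substitution: consume in ratio q_1:q_2 = 3:2.
Budget: p_1·q_1 + p_2·(2/3)·q_1 = I, so (3·p_1 + 2·p_2)·q_1 = 3·I.
Demand: q_1*(p_1,p_2,I) = 3·I/(3·p_1 + 2·p_2), q_2* = 2·I/(3·p_1 + 2·p_2).
Here 3·11 + 2·21.68 = 76.36, giving q_1* = 7.5039 and q_2* = 5.0026.

q_1* = 7.5039, q_2* = 5.0026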